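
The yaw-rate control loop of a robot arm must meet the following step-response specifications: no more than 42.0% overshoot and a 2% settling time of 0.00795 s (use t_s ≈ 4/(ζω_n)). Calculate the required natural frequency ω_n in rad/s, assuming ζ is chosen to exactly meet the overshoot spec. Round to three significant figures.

From %OS = 100·exp(−πζ/√(1−ζ²)), invert to get ζ = −ln(OS)/√(π² + ln²(OS)) with OS = 0.420.
−ln 0.420 = 0.8675, so ζ = 0.8675/√(π² + 0.7526) = 0.266.
Then ω_n = 4/(ζ t_s) = 4/(0.266 × 0.00795) = 1890 rad/s.

ω_n ≈ 1890 rad/s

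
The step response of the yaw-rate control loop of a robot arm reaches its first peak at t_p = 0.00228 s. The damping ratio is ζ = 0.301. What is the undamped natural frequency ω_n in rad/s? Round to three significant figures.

Peak time t_p = π/ω_d, so ω_d = π/t_p = π/0.00228 = 1380 rad/s.
ω_n = ω_d/√(1−ζ²) = 1380/√0.909 = 1440 rad/s.

ω_n ≈ 1440 rad/s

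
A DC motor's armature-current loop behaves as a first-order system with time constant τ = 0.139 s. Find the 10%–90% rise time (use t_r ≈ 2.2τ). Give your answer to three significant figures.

t_r ≈ 2.2τ = 0.306 s.

t_r ≈ 0.306 s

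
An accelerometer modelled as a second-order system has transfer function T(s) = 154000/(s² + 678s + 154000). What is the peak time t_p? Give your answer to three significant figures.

t_p ≈ 0.0159 s

Comparing the denominator to s² + 2ζω_n s + ω_n²: ω_n = √154000 = 392 rad/s, and 2ζω_n = 678 so ζ = 678/(2·392) = 0.864.
ω_d = ω_n√(1−ζ²) = 198 rad/s. Then t_p = π/ω_d = 0.0159 s.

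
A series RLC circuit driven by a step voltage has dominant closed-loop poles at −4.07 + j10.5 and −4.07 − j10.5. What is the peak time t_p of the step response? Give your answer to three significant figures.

t_p ≈ 0.299 s

t_p = π/ω_d with ω_d = 10.5 (the imaginary part), so t_p = 0.299 s.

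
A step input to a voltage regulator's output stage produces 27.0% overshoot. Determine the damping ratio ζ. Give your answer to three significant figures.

From %OS = 100·exp(−πζ/√(1−ζ²)), invert to get ζ = −ln(OS)/√(π² + ln²(OS)) with OS = 0.270.
−ln 0.270 = 1.309, so ζ = 1.309/√(π² + 1.714) = 0.385.

ζ ≈ 0.385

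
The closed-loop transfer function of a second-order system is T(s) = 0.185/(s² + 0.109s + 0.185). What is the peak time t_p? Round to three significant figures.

t_p ≈ 7.36 s

Comparing the denominator to s² + 2ζω_n s + ω_n²: ω_n = √0.185 = 0.430 rad/s, and 2ζω_n = 0.109 so ζ = 0.109/(2·0.430) = 0.127.
ω_d = 0.430·√(1 − 0.127²) = 0.427 rad/s. Then t_p = π/ω_d = 7.36 s.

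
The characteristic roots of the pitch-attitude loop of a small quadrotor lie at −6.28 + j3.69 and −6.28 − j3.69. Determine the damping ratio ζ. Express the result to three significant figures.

The poles are at −σ ± jω_d with σ = 6.28 and ω_d = 3.69, so ω_n = √(σ²+ω_d²) = 7.28 rad/s and ζ = σ/ω_n = 0.862.

ζ ≈ 0.862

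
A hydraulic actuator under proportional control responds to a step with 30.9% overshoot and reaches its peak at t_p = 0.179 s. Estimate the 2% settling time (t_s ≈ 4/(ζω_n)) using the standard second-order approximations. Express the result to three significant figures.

t_s ≈ 0.610 s

From the overshoot, ζ = −ln(OS)/√(π²+ln²(OS)) = 0.350.
From t_p = π/ω_d, ω_d = π/0.179 = 17.6 rad/s, so ω_n = ω_d/√(1−ζ²) = 18.7 rad/s.
t_s ≈ 4/(ζω_n) = 4/(0.350·18.7) = 0.610 s.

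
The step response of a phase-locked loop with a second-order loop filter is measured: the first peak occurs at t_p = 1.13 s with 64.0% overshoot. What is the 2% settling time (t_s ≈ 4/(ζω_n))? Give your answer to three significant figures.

t_s ≈ 10.1 s

ζ from %OS: ζ = |ln 0.640|/√(π²+ln²0.640) = 0.141.
From t_p = π/ω_d, ω_d = π/1.13 = 2.78 rad/s, so ω_n = ω_d/√(1−ζ²) = 2.81 rad/s.
t_s ≈ 4/(ζω_n) = 4/(0.141·2.81) = 10.1 s.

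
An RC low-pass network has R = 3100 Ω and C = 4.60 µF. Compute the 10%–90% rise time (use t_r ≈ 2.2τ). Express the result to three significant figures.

τ = RC = 3100 × 4.60 µF = 0.0143 s.
t_r ≈ 2.2τ = 0.0314 s.

t_r ≈ 0.0314 s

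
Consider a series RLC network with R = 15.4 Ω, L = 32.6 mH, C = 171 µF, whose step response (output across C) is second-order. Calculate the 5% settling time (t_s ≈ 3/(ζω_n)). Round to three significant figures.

For a series RLC circuit (capacitor voltage as output), ω_n = 1/√(LC) = 1/√(32.6 mH · 171 µF) = 424 rad/s.
ζ = (R/2)·√(C/L) = (15.4/2)·√(171 µF/32.6 mH) = 0.558.
t_s ≈ 3/(ζω_n) = 0.0127 s.

t_s ≈ 0.0127 s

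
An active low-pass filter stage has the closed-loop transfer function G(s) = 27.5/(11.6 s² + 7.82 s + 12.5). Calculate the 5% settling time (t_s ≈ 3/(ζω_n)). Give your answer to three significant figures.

Dividing through by 11.6: denominator becomes s² + 0.6741 s + 1.078.
So ω_n = √1.078 = 1.04 rad/s and ζ = 0.6741/(2·1.04) = 0.325.
t_s ≈ 3/(ζω_n) = 8.90 s.

t_s ≈ 8.90 s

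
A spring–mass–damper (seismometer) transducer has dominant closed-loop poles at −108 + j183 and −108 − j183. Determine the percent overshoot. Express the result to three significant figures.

%OS ≈ 15.7%

|pole| = ω_n = √(108² + 183²) = 212 rad/s; ζ = cos θ = σ/ω_n = 0.508.
%OS = 100 e^{−πζ/√(1−ζ²)} with ζ = 0.508 gives 15.7%.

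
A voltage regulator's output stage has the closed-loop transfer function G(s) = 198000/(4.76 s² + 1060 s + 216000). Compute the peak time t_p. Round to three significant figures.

Dividing through by 4.76: denominator becomes s² + 222.7 s + 45380.
So ω_n = √45380 = 213 rad/s and ζ = 222.7/(2·213) = 0.523.
ω_d = 213·√(1 − 0.523²) = 182 rad/s. t_p = π/ω_d = 0.0173 s.

t_p ≈ 0.0173 s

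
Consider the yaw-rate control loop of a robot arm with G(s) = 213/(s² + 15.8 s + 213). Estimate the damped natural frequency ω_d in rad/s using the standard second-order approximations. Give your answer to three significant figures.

Matching coefficients with s² + 2ζω_n s + ω_n² gives ω_n² = 213 ⇒ ω_n = 14.6 rad/s, and ζ = 15.8/(2ω_n) = 0.541.
ω_d = ω_n√(1−ζ²) = 12.3 rad/s.

ω_d ≈ 12.3 rad/s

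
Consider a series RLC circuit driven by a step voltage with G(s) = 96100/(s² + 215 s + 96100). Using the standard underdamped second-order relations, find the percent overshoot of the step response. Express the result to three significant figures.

Comparing the denominator to s² + 2ζω_n s + ω_n²: ω_n = √96100 = 310 rad/s, and 2ζω_n = 215 so ζ = 215/(2·310) = 0.347.
Overshoot: exp(−π·0.347/√(1−0.347²)) = 0.313, i.e. 31.3%.

%OS ≈ 31.3%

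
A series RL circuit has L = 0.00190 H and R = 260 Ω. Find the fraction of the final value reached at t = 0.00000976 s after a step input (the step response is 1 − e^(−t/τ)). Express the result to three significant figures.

τ = L/R = 0.00190/260 = 0.00000731 s.
y(t)/y_∞ = 1 − e^(−t/τ) = 1 − e^(−0.00000976/0.00000731) = 1 − e^(−1.34) = 0.737.

y/y_∞ ≈ 0.737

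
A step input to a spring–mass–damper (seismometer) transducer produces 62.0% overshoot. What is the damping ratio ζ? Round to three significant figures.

Inverting the overshoot relation: ζ = |ln 0.620|/√(π² + ln²0.620) = 0.150.

ζ ≈ 0.150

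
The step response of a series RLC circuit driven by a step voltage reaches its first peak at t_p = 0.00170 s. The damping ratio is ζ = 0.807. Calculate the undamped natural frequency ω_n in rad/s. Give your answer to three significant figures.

Peak time t_p = π/ω_d, so ω_d = π/t_p = π/0.00170 = 1850 rad/s.
ω_n = ω_d/√(1−ζ²) = 1850/√0.349 = 3130 rad/s.

ω_n ≈ 3130 rad/s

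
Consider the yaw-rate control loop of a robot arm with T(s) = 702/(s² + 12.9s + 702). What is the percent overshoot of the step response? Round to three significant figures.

%OS ≈ 45.5%

Matching coefficients with s² + 2ζω_n s + ω_n² gives ω_n² = 702 ⇒ ω_n = 26.5 rad/s, and ζ = 12.9/(2ω_n) = 0.243.
Overshoot: exp(−π·0.243/√(1−0.243²)) = 0.455, i.e. 45.5%.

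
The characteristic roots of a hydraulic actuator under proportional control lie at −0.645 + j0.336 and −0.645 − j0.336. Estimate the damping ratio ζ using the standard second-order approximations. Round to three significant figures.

ζ ≈ 0.887

The poles are at −σ ± jω_d with σ = 0.645 and ω_d = 0.336, so ω_n = √(σ²+ω_d²) = 0.727 rad/s and ζ = σ/ω_n = 0.887.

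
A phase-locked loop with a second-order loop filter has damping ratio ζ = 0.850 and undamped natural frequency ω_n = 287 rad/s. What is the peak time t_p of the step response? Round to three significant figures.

t_p ≈ 0.0208 s

The damped frequency is ω_d = ω_n√(1−ζ²) = 287·√(1−0.722) = 151 rad/s.
Peak time t_p = π/ω_d = π/151 = 0.0208 s.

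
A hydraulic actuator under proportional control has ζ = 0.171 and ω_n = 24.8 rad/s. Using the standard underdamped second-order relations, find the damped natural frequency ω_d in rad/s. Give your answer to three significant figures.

ω_d ≈ 24.4 rad/s

ω_d = ω_n√(1−ζ²) = 24.8·√0.971 = 24.4 rad/s.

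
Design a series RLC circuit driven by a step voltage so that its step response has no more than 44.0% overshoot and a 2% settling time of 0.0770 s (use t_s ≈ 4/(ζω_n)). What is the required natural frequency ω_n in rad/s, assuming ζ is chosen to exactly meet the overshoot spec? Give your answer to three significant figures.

From %OS = 100·exp(−πζ/√(1−ζ²)), invert to get ζ = −ln(OS)/√(π² + ln²(OS)) with OS = 0.440.
−ln 0.440 = 0.8210, so ζ = 0.8210/√(π² + 0.6740) = 0.253.
Then ω_n = 4/(ζ t_s) = 4/(0.253 × 0.0770) = 205 rad/s.

ω_n ≈ 205 rad/s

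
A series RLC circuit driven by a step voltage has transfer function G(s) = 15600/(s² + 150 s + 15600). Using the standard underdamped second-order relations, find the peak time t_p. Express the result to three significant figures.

Matching coefficients with s² + 2ζω_n s + ω_n² gives ω_n² = 15600 ⇒ ω_n = 125 rad/s, and ζ = 150/(2ω_n) = 0.600.
ω_d = 125·√(1 − 0.600²) = 99.9 rad/s. Then t_p = π/ω_d = 0.0315 s.

t_p ≈ 0.0315 s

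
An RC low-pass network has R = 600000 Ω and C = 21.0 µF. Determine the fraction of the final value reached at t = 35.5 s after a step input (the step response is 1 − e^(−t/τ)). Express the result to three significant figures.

y/y_∞ ≈ 0.940

τ = RC = 600000 × 21.0 µF = 12.6 s.
y(t)/y_∞ = 1 − e^(−t/τ) = 1 − e^(−35.5/12.6) = 1 − e^(−2.82) = 0.940.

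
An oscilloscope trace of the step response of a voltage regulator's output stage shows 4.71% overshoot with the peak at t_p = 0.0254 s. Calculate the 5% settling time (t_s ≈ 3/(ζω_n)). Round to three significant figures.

t_s ≈ 0.0249 s

The overshoot fixes ζ = −ln(OS)/√(π²+ln²(OS)) = 0.697.
From t_p = π/ω_d, ω_d = π/0.0254 = 124 rad/s, so ω_n = ω_d/√(1−ζ²) = 173 rad/s.
t_s ≈ 3/(ζω_n) = 3/(0.697·173) = 0.0249 s.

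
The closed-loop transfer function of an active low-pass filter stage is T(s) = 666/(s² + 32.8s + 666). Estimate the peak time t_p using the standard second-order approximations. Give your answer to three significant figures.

Comparing the denominator to s² + 2ζω_n s + ω_n²: ω_n = √666 = 25.8 rad/s, and 2ζω_n = 32.8 so ζ = 32.8/(2·25.8) = 0.635.
The damped frequency ω_d = ω_n√(1−ζ²) = 19.9 rad/s. Then t_p = π/ω_d = 0.158 s.

t_p ≈ 0.158 s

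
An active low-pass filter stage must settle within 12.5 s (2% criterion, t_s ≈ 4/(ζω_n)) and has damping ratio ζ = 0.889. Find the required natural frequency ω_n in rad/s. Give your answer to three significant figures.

Rearranging t_s ≈ 4/(ζω_n) gives ω_n = 4/(ζ·t_s) = 4/(0.889 × 12.5) = 0.360 rad/s.

ω_n ≈ 0.360 rad/s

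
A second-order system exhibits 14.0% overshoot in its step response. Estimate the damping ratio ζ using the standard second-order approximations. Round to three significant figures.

From %OS = 100·exp(−πζ/√(1−ζ²)), invert to get ζ = −ln(OS)/√(π² + ln²(OS)) with OS = 0.140.
−ln 0.140 = 1.966, so ζ = 1.966/√(π² + 3.866) = 0.531.

ζ ≈ 0.531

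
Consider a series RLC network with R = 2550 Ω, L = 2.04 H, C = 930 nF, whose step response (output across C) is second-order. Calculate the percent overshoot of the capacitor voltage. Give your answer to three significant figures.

For a series RLC circuit (capacitor voltage as output), ω_n = 1/√(LC) = 1/√(2.04 H · 930 nF) = 726 rad/s.
ζ = (R/2)·√(C/L) = (2550/2)·√(930 nF/2.04 H) = 0.861.
%OS = 100·exp(−πζ/√(1−ζ²)) = 0.492%.

%OS ≈ 0.492%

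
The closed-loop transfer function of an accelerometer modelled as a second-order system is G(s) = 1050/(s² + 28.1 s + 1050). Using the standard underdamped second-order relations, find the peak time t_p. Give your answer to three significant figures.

Comparing the denominator to s² + 2ζω_n s + ω_n²: ω_n = √1050 = 32.4 rad/s, and 2ζω_n = 28.1 so ζ = 28.1/(2·32.4) = 0.434.
The damped frequency ω_d = ω_n√(1−ζ²) = 29.2 rad/s. Then t_p = π/ω_d = 0.108 s.

t_p ≈ 0.108 s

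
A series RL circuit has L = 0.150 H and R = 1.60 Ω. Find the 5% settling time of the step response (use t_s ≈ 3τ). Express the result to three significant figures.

t_s ≈ 0.281 s

τ = L/R = 0.150/1.60 = 0.0937 s.
t_s ≈ 3τ = 0.281 s.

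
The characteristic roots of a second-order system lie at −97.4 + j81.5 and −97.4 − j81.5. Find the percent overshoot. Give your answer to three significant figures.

%OS ≈ 2.34%

With σ = 97.4, ω_d = 81.5: ω_n = √(σ²+ω_d²) = 127 rad/s, ζ = σ/ω_n = 0.767.
Overshoot: exp(−π·0.767/√(1−0.767²)) = 0.0234, i.e. 2.34%.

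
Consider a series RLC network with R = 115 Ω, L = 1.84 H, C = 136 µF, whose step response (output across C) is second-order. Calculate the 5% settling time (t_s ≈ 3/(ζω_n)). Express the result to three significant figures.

For a series RLC circuit (capacitor voltage as output), ω_n = 1/√(LC) = 1/√(1.84 H · 136 µF) = 63.2 rad/s.
ζ = (R/2)·√(C/L) = (115/2)·√(136 µF/1.84 H) = 0.494.
t_s ≈ 3/(ζω_n) = 0.0960 s.

t_s ≈ 0.0960 s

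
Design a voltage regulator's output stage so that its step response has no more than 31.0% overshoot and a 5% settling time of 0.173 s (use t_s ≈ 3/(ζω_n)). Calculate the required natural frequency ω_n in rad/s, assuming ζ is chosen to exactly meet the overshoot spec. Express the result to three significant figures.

Inverting the overshoot relation: ζ = |ln 0.310|/√(π² + ln²0.310) = 0.349.
From t_s ≈ 3/(ζω_n): ω_n = 3/(ζ·t_s) = 3/(0.349·0.173) = 49.6 rad/s.

ω_n ≈ 49.6 rad/s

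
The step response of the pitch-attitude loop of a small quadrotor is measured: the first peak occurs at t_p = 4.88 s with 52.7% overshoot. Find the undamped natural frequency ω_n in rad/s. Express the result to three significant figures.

ω_n ≈ 0.657 rad/s

From the overshoot, ζ = −ln(OS)/√(π²+ln²(OS)) = 0.200.
From t_p = π/ω_d, ω_d = π/4.88 = 0.644 rad/s, so ω_n = ω_d/√(1−ζ²) = 0.657 rad/s.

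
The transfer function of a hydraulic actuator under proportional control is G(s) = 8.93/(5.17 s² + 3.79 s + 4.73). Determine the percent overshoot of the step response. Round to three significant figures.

%OS ≈ 27.2%

Dividing through by 5.17: denominator becomes s² + 0.7331 s + 0.9149.
So ω_n = √0.9149 = 0.957 rad/s and ζ = 0.7331/(2·0.957) = 0.383.
%OS = 100 e^{−πζ/√(1−ζ²)} with ζ = 0.383 gives 27.2%.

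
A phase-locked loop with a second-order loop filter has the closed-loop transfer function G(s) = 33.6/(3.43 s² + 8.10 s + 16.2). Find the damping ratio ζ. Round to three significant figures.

Dividing through by 3.43: denominator becomes s² + 2.362 s + 4.723.
So ω_n = √4.723 = 2.17 rad/s and ζ = 2.362/(2·2.17) = 0.543.

ζ ≈ 0.543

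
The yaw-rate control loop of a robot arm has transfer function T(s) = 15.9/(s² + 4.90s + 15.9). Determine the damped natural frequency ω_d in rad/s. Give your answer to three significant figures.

Comparing the denominator to s² + 2ζω_n s + ω_n²: ω_n = √15.9 = 3.99 rad/s, and 2ζω_n = 4.90 so ζ = 4.90/(2·3.99) = 0.614.
ω_d = 3.99·√(1 − 0.614²) = 3.15 rad/s.

ω_d ≈ 3.15 rad/s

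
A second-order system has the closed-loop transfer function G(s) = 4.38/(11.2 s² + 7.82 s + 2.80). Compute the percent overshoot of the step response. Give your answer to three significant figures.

%OS ≈ 4.67%

Dividing through by 11.2: denominator becomes s² + 0.6982 s + 0.2500.
So ω_n = √0.2500 = 0.500 rad/s and ζ = 0.6982/(2·0.500) = 0.698.
%OS = 100·exp(−πζ/√(1−ζ²)) = 4.67%.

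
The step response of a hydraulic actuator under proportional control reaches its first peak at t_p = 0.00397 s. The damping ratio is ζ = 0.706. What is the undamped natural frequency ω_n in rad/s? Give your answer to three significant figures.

Peak time t_p = π/ω_d, so ω_d = π/t_p = π/0.00397 = 791 rad/s.
ω_n = ω_d/√(1−ζ²) = 791/√0.502 = 1120 rad/s.

ω_n ≈ 1120 rad/s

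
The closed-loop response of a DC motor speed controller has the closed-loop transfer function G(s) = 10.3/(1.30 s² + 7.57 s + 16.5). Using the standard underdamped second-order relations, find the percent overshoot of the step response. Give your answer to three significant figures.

Dividing through by 1.30: denominator becomes s² + 5.823 s + 12.69.
So ω_n = √12.69 = 3.56 rad/s and ζ = 5.823/(2·3.56) = 0.817.
%OS = 100·exp(−πζ/√(1−ζ²)) = 1.16%.

%OS ≈ 1.16%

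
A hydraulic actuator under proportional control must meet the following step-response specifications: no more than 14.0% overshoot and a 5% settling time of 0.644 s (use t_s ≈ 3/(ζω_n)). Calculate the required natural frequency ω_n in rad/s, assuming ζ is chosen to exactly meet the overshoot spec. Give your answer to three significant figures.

From %OS = 100·exp(−πζ/√(1−ζ²)), invert to get ζ = −ln(OS)/√(π² + ln²(OS)) with OS = 0.140.
−ln 0.140 = 1.966, so ζ = 1.966/√(π² + 3.866) = 0.531.
Then ω_n = 3/(ζ t_s) = 3/(0.531 × 0.644) = 8.78 rad/s.

ω_n ≈ 8.78 rad/s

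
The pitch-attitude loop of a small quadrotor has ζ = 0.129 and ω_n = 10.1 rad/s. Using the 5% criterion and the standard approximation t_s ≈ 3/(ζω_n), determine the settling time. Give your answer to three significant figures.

t_s ≈ 2.30 s

t_s ≈ 3/(ζω_n) = 3/(0.129 × 10.1) = 2.30 s.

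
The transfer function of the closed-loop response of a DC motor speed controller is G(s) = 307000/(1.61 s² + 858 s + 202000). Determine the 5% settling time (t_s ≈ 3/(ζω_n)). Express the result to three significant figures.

t_s ≈ 0.0113 s

Dividing through by 1.61: denominator becomes s² + 532.9 s + 125500.
So ω_n = √125500 = 354 rad/s and ζ = 532.9/(2·354) = 0.752.
t_s ≈ 3/(ζω_n) = 0.0113 s.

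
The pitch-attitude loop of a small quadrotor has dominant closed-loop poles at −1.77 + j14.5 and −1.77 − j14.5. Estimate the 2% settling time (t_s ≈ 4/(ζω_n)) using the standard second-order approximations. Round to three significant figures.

For poles at −σ ± jω_d, ζω_n = σ = 1.77, so t_s ≈ 4/σ = 2.26 s.

t_s ≈ 2.26 s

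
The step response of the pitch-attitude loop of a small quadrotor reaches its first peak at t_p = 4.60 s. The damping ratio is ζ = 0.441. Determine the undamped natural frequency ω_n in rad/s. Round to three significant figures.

Peak time t_p = π/ω_d, so ω_d = π/t_p = π/4.60 = 0.683 rad/s.
ω_n = ω_d/√(1−ζ²) = 0.683/√0.806 = 0.761 rad/s.

ω_n ≈ 0.761 rad/s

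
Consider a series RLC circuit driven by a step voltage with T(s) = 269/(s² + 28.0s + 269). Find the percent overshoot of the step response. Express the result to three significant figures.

%OS ≈ 0.581%

Matching coefficients with s² + 2ζω_n s + ω_n² gives ω_n² = 269 ⇒ ω_n = 16.4 rad/s, and ζ = 28.0/(2ω_n) = 0.854.
%OS = 100 e^{−πζ/√(1−ζ²)} with ζ = 0.854 gives 0.581%.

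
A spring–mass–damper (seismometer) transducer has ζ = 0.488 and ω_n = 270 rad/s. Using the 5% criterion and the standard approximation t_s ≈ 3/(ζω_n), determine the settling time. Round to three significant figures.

t_s ≈ 3/(ζω_n) = 3/(0.488 × 270) = 0.0228 s.

t_s ≈ 0.0228 s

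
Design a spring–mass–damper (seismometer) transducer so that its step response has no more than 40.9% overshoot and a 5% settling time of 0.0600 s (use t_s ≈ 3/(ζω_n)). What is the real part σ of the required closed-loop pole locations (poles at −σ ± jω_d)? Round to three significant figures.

σ ≈ 50.0

The settling-time spec alone fixes σ = ζω_n = 3/t_s = 3/0.0600 = 50.0.
(Overshoot then fixes ζ = 0.274 and hence ω_d = σ·√(1−ζ²)/ζ = 176 rad/s.)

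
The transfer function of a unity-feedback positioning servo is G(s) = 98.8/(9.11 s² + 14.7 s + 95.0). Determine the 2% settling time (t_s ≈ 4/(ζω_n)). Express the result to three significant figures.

t_s ≈ 4.96 s

Dividing through by 9.11: denominator becomes s² + 1.614 s + 10.43.
So ω_n = √10.43 = 3.23 rad/s and ζ = 1.614/(2·3.23) = 0.250.
t_s ≈ 4/(ζω_n) = 4.96 s.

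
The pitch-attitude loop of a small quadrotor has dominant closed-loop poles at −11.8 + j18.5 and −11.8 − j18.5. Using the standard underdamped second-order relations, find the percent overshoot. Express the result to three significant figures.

|pole| = ω_n = √(11.8² + 18.5²) = 21.9 rad/s; ζ = cos θ = σ/ω_n = 0.538.
%OS = 100·exp(−πζ/√(1−ζ²)) = 13.5%.

%OS ≈ 13.5%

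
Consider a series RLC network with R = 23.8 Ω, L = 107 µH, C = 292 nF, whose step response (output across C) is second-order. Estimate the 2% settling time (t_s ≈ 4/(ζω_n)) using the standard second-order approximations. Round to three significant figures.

t_s ≈ 0.0000360 s

For a series RLC circuit (capacitor voltage as output), ω_n = 1/√(LC) = 1/√(107 µH · 292 nF) = 179000 rad/s.
ζ = (R/2)·√(C/L) = (23.8/2)·√(292 nF/107 µH) = 0.622.
t_s ≈ 4/(ζω_n) = 0.0000360 s.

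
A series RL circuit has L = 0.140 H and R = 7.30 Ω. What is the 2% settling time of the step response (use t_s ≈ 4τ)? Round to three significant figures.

t_s ≈ 0.0767 s

τ = L/R = 0.140/7.30 = 0.0192 s.
t_s ≈ 4τ = 0.0767 s.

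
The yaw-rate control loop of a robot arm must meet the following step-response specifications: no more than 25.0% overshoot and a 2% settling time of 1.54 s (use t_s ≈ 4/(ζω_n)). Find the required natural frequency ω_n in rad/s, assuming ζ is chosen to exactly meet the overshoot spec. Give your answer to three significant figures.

ω_n ≈ 6.43 rad/s

Inverting the overshoot relation: ζ = |ln 0.250|/√(π² + ln²0.250) = 0.404.
From t_s ≈ 4/(ζω_n): ω_n = 4/(ζ·t_s) = 4/(0.404·1.54) = 6.43 rad/s.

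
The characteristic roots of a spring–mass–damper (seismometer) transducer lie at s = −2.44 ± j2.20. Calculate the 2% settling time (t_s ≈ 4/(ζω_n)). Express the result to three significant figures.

t_s ≈ 1.64 s

For poles at −σ ± jω_d, ζω_n = σ = 2.44, so t_s ≈ 4/σ = 1.64 s.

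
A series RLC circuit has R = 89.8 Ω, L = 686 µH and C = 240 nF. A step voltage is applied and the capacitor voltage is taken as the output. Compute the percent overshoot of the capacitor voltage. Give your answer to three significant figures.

For a series RLC circuit (capacitor voltage as output), ω_n = 1/√(LC) = 1/√(686 µH · 240 nF) = 77900 rad/s.
ζ = (R/2)·√(C/L) = (89.8/2)·√(240 nF/686 µH) = 0.840.
Overshoot: exp(−π·0.840/√(1−0.840²)) = 0.00775, i.e. 0.775%.

%OS ≈ 0.775%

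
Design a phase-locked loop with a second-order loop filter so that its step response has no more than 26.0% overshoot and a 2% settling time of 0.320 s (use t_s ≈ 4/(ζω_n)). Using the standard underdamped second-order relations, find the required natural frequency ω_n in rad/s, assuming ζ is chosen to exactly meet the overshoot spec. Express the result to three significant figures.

ω_n ≈ 31.7 rad/s

ζ = −ln(OS)/√(π² + (ln OS)²). With OS = 0.260, ln OS = −1.347 and ζ = 1.347/3.418 = 0.394.
Then ω_n = 4/(ζ t_s) = 4/(0.394 × 0.320) = 31.7 rad/s.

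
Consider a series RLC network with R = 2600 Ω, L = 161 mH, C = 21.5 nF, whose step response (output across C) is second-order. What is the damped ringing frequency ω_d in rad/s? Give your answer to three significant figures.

For a series RLC circuit (capacitor voltage as output), ω_n = 1/√(LC) = 1/√(161 mH · 21.5 nF) = 17000 rad/s.
ζ = (R/2)·√(C/L) = (2600/2)·√(21.5 nF/161 mH) = 0.475.
ω_d = 17000·√(1 − 0.475²) = 15000 rad/s.

ω_d ≈ 15000 rad/s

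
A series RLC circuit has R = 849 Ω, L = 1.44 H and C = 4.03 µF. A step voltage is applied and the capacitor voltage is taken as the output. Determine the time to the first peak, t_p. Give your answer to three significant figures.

t_p ≈ 0.0107 s

For a series RLC circuit (capacitor voltage as output), ω_n = 1/√(LC) = 1/√(1.44 H · 4.03 µF) = 415 rad/s.
ζ = (R/2)·√(C/L) = (849/2)·√(4.03 µF/1.44 H) = 0.710.
The damped frequency ω_d = ω_n√(1−ζ²) = 292 rad/s. t_p = π/ω_d = 0.0107 s.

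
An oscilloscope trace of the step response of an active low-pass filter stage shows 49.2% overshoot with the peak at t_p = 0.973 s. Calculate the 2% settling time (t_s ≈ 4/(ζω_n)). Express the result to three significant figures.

t_s ≈ 5.49 s

The overshoot fixes ζ = −ln(OS)/√(π²+ln²(OS)) = 0.220.
t_p = π/ω_d ⇒ ω_d = 3.23 rad/s; then ω_n = ω_d/√(1−ζ²) = 3.31 rad/s.
t_s ≈ 4/(ζω_n) = 4/(0.220·3.31) = 5.49 s.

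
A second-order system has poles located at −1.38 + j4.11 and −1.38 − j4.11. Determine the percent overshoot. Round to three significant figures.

|pole| = ω_n = √(1.38² + 4.11²) = 4.34 rad/s; ζ = cos θ = σ/ω_n = 0.318.
%OS = 100 e^{−πζ/√(1−ζ²)} with ζ = 0.318 gives 34.8%.

%OS ≈ 34.8%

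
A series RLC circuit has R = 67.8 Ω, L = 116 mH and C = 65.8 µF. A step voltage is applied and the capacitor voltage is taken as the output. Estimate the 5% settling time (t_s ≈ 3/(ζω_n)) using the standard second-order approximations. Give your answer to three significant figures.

For a series RLC circuit (capacitor voltage as output), ω_n = 1/√(LC) = 1/√(116 mH · 65.8 µF) = 362 rad/s.
ζ = (R/2)·√(C/L) = (67.8/2)·√(65.8 µF/116 mH) = 0.807.
t_s ≈ 3/(ζω_n) = 0.0103 s.

t_s ≈ 0.0103 s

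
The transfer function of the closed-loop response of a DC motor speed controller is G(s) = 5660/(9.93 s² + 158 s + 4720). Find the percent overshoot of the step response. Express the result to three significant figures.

Dividing through by 9.93: denominator becomes s² + 15.91 s + 475.3.
So ω_n = √475.3 = 21.8 rad/s and ζ = 15.91/(2·21.8) = 0.365.
Overshoot: exp(−π·0.365/√(1−0.365²)) = 0.292, i.e. 29.2%.

%OS ≈ 29.2%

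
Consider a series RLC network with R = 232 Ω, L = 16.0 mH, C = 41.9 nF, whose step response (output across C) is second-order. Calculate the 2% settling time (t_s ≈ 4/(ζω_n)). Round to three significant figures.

t_s ≈ 0.000552 s

For a series RLC circuit (capacitor voltage as output), ω_n = 1/√(LC) = 1/√(16.0 mH · 41.9 nF) = 38600 rad/s.
ζ = (R/2)·√(C/L) = (232/2)·√(41.9 nF/16.0 mH) = 0.188.
t_s ≈ 4/(ζω_n) = 0.000552 s.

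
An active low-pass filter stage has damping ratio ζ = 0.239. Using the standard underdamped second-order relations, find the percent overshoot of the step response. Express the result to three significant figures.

For an underdamped second-order system, %OS = 100·exp(−πζ/√(1−ζ²)).
πζ/√(1−ζ²) = π·0.239/√(1−0.0571) = 0.7732, so %OS = 100·e^(−0.7732) = 46.2%.

%OS ≈ 46.2%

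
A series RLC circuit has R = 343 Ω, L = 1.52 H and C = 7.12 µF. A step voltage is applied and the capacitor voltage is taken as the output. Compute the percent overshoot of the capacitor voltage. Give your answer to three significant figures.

For a series RLC circuit (capacitor voltage as output), ω_n = 1/√(LC) = 1/√(1.52 H · 7.12 µF) = 304 rad/s.
ζ = (R/2)·√(C/L) = (343/2)·√(7.12 µF/1.52 H) = 0.371.
%OS = 100·exp(−πζ/√(1−ζ²)) = 28.5%.

%OS ≈ 28.5%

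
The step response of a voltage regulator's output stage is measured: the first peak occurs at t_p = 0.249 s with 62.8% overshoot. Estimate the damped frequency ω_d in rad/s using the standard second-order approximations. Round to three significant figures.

ω_d ≈ 12.6 rad/s

t_p = π/ω_d, so ω_d = π/0.249 = 12.6 rad/s.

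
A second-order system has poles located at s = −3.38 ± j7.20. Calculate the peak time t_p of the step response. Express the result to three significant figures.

t_p = π/ω_d with ω_d = 7.20 (the imaginary part), so t_p = 0.436 s.

t_p ≈ 0.436 s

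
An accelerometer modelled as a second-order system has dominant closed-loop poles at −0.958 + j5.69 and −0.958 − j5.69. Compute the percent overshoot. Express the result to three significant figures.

%OS ≈ 58.9%

The poles are at −σ ± jω_d with σ = 0.958 and ω_d = 5.69, so ω_n = √(σ²+ω_d²) = 5.77 rad/s and ζ = σ/ω_n = 0.166.
%OS = 100·exp(−πζ/√(1−ζ²)) = 58.9%.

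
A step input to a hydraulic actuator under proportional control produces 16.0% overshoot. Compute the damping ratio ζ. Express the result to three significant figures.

Inverting the overshoot relation: ζ = |ln 0.160|/√(π² + ln²0.160) = 0.504.

ζ ≈ 0.504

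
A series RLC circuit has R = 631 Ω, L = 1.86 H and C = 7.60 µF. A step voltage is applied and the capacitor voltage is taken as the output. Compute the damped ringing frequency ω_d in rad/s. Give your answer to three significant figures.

ω_d ≈ 205 rad/s

For a series RLC circuit (capacitor voltage as output), ω_n = 1/√(LC) = 1/√(1.86 H · 7.60 µF) = 266 rad/s.
ζ = (R/2)·√(C/L) = (631/2)·√(7.60 µF/1.86 H) = 0.638.
ω_d = 266·√(1 − 0.638²) = 205 rad/s.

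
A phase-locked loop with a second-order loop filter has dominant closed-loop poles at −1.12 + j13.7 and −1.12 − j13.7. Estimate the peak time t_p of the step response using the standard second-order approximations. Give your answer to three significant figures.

t_p ≈ 0.229 s

t_p = π/ω_d with ω_d = 13.7 (the imaginary part), so t_p = 0.229 s.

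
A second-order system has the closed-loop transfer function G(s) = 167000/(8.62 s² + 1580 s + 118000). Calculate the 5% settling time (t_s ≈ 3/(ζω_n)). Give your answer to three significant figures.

t_s ≈ 0.0327 s

Dividing through by 8.62: denominator becomes s² + 183.3 s + 13690.
So ω_n = √13690 = 117 rad/s and ζ = 183.3/(2·117) = 0.783.
t_s ≈ 3/(ζω_n) = 0.0327 s.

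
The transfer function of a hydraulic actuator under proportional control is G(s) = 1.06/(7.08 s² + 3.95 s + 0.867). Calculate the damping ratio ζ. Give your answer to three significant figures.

ζ ≈ 0.797

Dividing through by 7.08: denominator becomes s² + 0.5579 s + 0.1225.
So ω_n = √0.1225 = 0.350 rad/s and ζ = 0.5579/(2·0.350) = 0.797.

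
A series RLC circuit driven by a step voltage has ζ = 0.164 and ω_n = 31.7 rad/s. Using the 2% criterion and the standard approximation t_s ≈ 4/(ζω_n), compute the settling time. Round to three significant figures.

t_s ≈ 4/(ζω_n) = 4/(0.164 × 31.7) = 0.769 s.

t_s ≈ 0.769 s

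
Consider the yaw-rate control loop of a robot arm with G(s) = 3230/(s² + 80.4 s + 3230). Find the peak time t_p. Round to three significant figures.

Comparing the denominator to s² + 2ζω_n s + ω_n²: ω_n = √3230 = 56.8 rad/s, and 2ζω_n = 80.4 so ζ = 80.4/(2·56.8) = 0.707.
The damped frequency ω_d = ω_n√(1−ζ²) = 40.2 rad/s. Then t_p = π/ω_d = 0.0782 s.

t_p ≈ 0.0782 s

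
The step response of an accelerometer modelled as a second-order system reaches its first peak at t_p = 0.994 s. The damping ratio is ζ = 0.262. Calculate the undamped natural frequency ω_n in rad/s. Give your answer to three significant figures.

ω_n ≈ 3.27 rad/s

Peak time t_p = π/ω_d, so ω_d = π/t_p = π/0.994 = 3.16 rad/s.
ω_n = ω_d/√(1−ζ²) = 3.16/√0.931 = 3.27 rad/s.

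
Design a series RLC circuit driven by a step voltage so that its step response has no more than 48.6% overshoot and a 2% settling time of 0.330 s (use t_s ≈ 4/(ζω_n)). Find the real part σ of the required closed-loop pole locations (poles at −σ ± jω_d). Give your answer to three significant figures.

The settling-time spec alone fixes σ = ζω_n = 4/t_s = 4/0.330 = 12.1.
(Overshoot then fixes ζ = 0.224 and hence ω_d = σ·√(1−ζ²)/ζ = 52.8 rad/s.)

σ ≈ 12.1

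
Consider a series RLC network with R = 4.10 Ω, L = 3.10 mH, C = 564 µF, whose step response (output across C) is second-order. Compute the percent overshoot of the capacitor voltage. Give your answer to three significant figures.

For a series RLC circuit (capacitor voltage as output), ω_n = 1/√(LC) = 1/√(3.10 mH · 564 µF) = 756 rad/s.
ζ = (R/2)·√(C/L) = (4.10/2)·√(564 µF/3.10 mH) = 0.874.
%OS = 100 e^{−πζ/√(1−ζ²)} with ζ = 0.874 gives 0.348%.

%OS ≈ 0.348%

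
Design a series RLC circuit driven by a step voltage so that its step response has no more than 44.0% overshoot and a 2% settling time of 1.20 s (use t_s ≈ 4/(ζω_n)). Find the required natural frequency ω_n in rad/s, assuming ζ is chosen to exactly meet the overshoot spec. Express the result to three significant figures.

ω_n ≈ 13.2 rad/s

From %OS = 100·exp(−πζ/√(1−ζ²)), invert to get ζ = −ln(OS)/√(π² + ln²(OS)) with OS = 0.440.
−ln 0.440 = 0.8210, so ζ = 0.8210/√(π² + 0.6740) = 0.253.
From t_s ≈ 4/(ζω_n): ω_n = 4/(ζ·t_s) = 4/(0.253·1.20) = 13.2 rad/s.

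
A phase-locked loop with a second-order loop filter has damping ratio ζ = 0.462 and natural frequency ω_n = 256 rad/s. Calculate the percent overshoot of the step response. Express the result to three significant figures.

%OS ≈ 19.5%

For an underdamped second-order system, %OS = 100·exp(−πζ/√(1−ζ²)).
πζ/√(1−ζ²) = π·0.462/√(1−0.213) = 1.637, so %OS = 100·e^(−1.637) = 19.5%.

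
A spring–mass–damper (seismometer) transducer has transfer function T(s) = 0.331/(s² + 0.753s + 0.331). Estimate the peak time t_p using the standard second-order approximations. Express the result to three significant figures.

t_p ≈ 7.22 s

ω_n = √0.331 = 0.575 rad/s; ζ = 0.753/(2·0.575) = 0.654.
The damped frequency ω_d = ω_n√(1−ζ²) = 0.435 rad/s. Then t_p = π/ω_d = 7.22 s.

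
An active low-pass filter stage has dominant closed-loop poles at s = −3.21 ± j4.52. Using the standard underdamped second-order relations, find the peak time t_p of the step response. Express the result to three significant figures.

t_p ≈ 0.695 s

t_p = π/ω_d with ω_d = 4.52 (the imaginary part), so t_p = 0.695 s.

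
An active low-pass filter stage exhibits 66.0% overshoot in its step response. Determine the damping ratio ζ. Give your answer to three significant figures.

ζ ≈ 0.131

From %OS = 100·exp(−πζ/√(1−ζ²)), invert to get ζ = −ln(OS)/√(π² + ln²(OS)) with OS = 0.660.
−ln 0.660 = 0.4155, so ζ = 0.4155/√(π² + 0.1727) = 0.131.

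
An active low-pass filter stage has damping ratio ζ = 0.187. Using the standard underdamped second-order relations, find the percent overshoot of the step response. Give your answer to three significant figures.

%OS ≈ 55.0%

For an underdamped second-order system, %OS = 100·exp(−πζ/√(1−ζ²)).
πζ/√(1−ζ²) = π·0.187/√(1−0.0350) = 0.5980, so %OS = 100·e^(−0.5980) = 55.0%.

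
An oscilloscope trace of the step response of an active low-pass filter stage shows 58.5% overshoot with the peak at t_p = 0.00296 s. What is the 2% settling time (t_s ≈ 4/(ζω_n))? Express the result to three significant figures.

t_s ≈ 0.0221 s

The overshoot fixes ζ = −ln(OS)/√(π²+ln²(OS)) = 0.168.
From t_p = π/ω_d, ω_d = π/0.00296 = 1060 rad/s, so ω_n = ω_d/√(1−ζ²) = 1080 rad/s.
t_s ≈ 4/(ζω_n) = 4/(0.168·1080) = 0.0221 s.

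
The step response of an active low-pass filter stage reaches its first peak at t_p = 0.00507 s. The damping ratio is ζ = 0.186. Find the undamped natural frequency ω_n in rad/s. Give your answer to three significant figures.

ω_n ≈ 631 rad/s

Peak time t_p = π/ω_d, so ω_d = π/t_p = π/0.00507 = 620 rad/s.
ω_n = ω_d/√(1−ζ²) = 620/√0.965 = 631 rad/s.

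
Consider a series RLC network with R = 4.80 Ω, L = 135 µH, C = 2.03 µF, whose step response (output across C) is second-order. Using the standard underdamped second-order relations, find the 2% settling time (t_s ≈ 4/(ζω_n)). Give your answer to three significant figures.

t_s ≈ 0.000225 s

For a series RLC circuit (capacitor voltage as output), ω_n = 1/√(LC) = 1/√(135 µH · 2.03 µF) = 60400 rad/s.
ζ = (R/2)·√(C/L) = (4.80/2)·√(2.03 µF/135 µH) = 0.294.
t_s ≈ 4/(ζω_n) = 0.000225 s.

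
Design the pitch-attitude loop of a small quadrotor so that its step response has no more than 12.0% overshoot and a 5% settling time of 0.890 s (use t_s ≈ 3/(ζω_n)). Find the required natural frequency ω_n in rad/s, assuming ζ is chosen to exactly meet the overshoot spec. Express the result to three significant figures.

ω_n ≈ 6.03 rad/s

ζ = −ln(OS)/√(π² + (ln OS)²). With OS = 0.120, ln OS = −2.120 and ζ = 2.120/3.790 = 0.559.
From t_s ≈ 3/(ζω_n): ω_n = 3/(ζ·t_s) = 3/(0.559·0.890) = 6.03 rad/s.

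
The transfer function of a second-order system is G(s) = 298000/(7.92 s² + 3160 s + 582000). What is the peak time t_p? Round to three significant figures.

t_p ≈ 0.0171 s

Dividing through by 7.92: denominator becomes s² + 399.0 s + 73480.
So ω_n = √73480 = 271 rad/s and ζ = 399.0/(2·271) = 0.736.
The damped frequency ω_d = ω_n√(1−ζ²) = 184 rad/s. t_p = π/ω_d = 0.0171 s.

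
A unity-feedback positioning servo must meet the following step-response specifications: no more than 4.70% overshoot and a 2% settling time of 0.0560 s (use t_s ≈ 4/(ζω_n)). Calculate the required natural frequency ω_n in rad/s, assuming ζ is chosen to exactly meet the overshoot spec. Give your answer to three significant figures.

ω_n ≈ 102 rad/s

From %OS = 100·exp(−πζ/√(1−ζ²)), invert to get ζ = −ln(OS)/√(π² + ln²(OS)) with OS = 0.0470.
−ln 0.0470 = 3.058, so ζ = 3.058/√(π² + 9.349) = 0.697.
Then ω_n = 4/(ζ t_s) = 4/(0.697 × 0.0560) = 102 rad/s.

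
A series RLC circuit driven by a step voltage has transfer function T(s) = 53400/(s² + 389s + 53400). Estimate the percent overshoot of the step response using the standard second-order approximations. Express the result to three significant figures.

%OS ≈ 0.747%

ω_n = √53400 = 231 rad/s; ζ = 389/(2·231) = 0.842.
%OS = 100·exp(−πζ/√(1−ζ²)) = 0.747%.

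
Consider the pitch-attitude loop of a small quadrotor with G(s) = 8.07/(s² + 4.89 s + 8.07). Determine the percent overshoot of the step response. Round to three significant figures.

Matching coefficients with s² + 2ζω_n s + ω_n² gives ω_n² = 8.07 ⇒ ω_n = 2.84 rad/s, and ζ = 4.89/(2ω_n) = 0.861.
%OS = 100 e^{−πζ/√(1−ζ²)} with ζ = 0.861 gives 0.494%.

%OS ≈ 0.494%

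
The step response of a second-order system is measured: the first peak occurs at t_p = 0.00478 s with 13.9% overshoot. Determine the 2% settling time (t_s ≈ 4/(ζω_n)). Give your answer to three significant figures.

From the overshoot, ζ = −ln(OS)/√(π²+ln²(OS)) = 0.532.
t_p = π/ω_d ⇒ ω_d = 657 rad/s; then ω_n = ω_d/√(1−ζ²) = 776 rad/s.
t_s ≈ 4/(ζω_n) = 4/(0.532·776) = 0.00969 s.

t_s ≈ 0.00969 s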